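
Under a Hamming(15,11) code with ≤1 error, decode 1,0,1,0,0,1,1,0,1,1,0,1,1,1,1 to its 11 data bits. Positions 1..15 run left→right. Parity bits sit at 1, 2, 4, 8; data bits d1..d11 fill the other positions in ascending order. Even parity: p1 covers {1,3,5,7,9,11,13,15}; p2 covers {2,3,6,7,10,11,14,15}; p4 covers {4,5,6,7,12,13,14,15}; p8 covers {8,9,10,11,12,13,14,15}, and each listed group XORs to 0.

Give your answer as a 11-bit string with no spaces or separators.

s1 (pos 1,3,5,7,9,11,13,15): 1⊕1⊕0⊕1⊕1⊕0⊕1⊕1 = 0
s2 (pos 2,3,6,7,10,11,14,15): 0⊕1⊕1⊕1⊕1⊕0⊕1⊕1 = 0
s4 (pos 4,5,6,7,12,13,14,15): 0⊕0⊕1⊕1⊕1⊕1⊕1⊕1 = 0
s8 (pos 8,9,10,11,12,13,14,15): 0⊕1⊕1⊕0⊕1⊕1⊕1⊕1 = 0
Syndrome s8…s1 = 0000 → no error.
Read data bits from positions 3,5,6,7,9,10,11,12,13,14,15: 10111101111

10111101111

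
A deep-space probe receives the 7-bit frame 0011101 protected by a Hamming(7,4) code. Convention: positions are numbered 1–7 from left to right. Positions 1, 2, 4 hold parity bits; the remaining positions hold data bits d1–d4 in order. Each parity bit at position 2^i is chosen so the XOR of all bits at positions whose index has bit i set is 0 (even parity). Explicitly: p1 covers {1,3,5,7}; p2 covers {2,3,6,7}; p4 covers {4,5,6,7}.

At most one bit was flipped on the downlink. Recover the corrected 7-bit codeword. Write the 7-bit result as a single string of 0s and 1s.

s1 (pos 1,3,5,7): 0⊕1⊕1⊕1 = 1
s2 (pos 2,3,6,7): 0⊕1⊕0⊕1 = 0
s4 (pos 4,5,6,7): 1⊕1⊕0⊕1 = 1
Syndrome s4…s1 = 101 → error at position 5.
Flip position 5: 0011101 → 0011001

0011001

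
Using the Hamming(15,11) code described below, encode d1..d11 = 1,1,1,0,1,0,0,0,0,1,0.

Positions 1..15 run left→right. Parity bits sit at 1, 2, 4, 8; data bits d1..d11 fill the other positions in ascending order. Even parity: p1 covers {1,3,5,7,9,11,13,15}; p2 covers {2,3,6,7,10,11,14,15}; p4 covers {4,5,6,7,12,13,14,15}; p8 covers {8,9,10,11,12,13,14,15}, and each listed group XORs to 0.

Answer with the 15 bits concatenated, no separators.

111111001000010

Place data at non-parity positions: p1 p2 1 p4 1 1 0 p8 1 0 0 0 0 1 0
p1 (pos 1,3,5,7,9,11,13,15): XOR of data positions = 1⊕1⊕0⊕1⊕0⊕0⊕0 = 1
p2 (pos 2,3,6,7,10,11,14,15): XOR of data positions = 1⊕1⊕0⊕0⊕0⊕1⊕0 = 1
p4 (pos 4,5,6,7,12,13,14,15): XOR of data positions = 1⊕1⊕0⊕0⊕0⊕1⊕0 = 1
p8 (pos 8,9,10,11,12,13,14,15): XOR of data positions = 1⊕0⊕0⊕0⊕0⊕1⊕0 = 0
Codeword: 111111001000010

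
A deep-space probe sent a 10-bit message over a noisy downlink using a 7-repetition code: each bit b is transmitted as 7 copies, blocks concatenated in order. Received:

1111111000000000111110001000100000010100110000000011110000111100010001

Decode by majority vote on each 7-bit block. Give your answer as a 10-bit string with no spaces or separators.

Block 1 (1111111): 7 ones → 1
Block 2 (0000000): 0 ones → 0
Block 3 (0011111): 5 ones → 1
Block 4 (0001000): 1 one → 0
Block 5 (1000000): 1 one → 0
Block 6 (1010011): 4 ones → 1
Block 7 (0000000): 0 ones → 0
Block 8 (0111100): 4 ones → 1
Block 9 (0011110): 4 ones → 1
Block 10 (0010001): 2 ones → 0

1010010110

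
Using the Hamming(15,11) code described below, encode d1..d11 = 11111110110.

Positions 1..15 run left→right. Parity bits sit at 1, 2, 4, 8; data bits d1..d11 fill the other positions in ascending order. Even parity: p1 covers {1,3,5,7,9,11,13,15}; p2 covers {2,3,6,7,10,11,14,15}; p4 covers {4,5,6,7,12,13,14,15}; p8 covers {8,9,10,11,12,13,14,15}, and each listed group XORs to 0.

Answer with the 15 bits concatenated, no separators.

001111111110110

Place data at non-parity positions: p1 p2 1 p4 1 1 1 p8 1 1 1 0 1 1 0
p1 (pos 1,3,5,7,9,11,13,15): XOR of data positions = 1⊕1⊕1⊕1⊕1⊕1⊕0 = 0
p2 (pos 2,3,6,7,10,11,14,15): XOR of data positions = 1⊕1⊕1⊕1⊕1⊕1⊕0 = 0
p4 (pos 4,5,6,7,12,13,14,15): XOR of data positions = 1⊕1⊕1⊕0⊕1⊕1⊕0 = 1
p8 (pos 8,9,10,11,12,13,14,15): XOR of data positions = 1⊕1⊕1⊕0⊕1⊕1⊕0 = 1
Codeword: 001111111110110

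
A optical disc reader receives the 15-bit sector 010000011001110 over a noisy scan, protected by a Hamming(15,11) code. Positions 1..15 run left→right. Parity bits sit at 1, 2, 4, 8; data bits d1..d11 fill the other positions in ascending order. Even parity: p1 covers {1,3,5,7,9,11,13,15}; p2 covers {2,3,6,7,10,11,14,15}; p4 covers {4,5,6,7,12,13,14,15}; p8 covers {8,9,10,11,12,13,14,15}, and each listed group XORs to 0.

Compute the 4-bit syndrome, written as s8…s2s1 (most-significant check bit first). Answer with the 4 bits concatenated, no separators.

1100

s1 (pos 1,3,5,7,9,11,13,15): 0⊕0⊕0⊕0⊕1⊕0⊕1⊕0 = 0
s2 (pos 2,3,6,7,10,11,14,15): 1⊕0⊕0⊕0⊕0⊕0⊕1⊕0 = 0
s4 (pos 4,5,6,7,12,13,14,15): 0⊕0⊕0⊕0⊕1⊕1⊕1⊕0 = 1
s8 (pos 8,9,10,11,12,13,14,15): 1⊕1⊕0⊕0⊕1⊕1⊕1⊕0 = 1
Syndrome s8…s1 = 1100 → error at position 12.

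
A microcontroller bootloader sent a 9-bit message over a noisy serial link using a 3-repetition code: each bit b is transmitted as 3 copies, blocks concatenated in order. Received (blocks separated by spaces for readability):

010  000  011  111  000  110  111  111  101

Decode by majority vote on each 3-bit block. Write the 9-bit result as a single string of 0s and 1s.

001101111

Block 1 (010): 1 one → 0
Block 2 (000): 0 ones → 0
Block 3 (011): 2 ones → 1
Block 4 (111): 3 ones → 1
Block 5 (000): 0 ones → 0
Block 6 (110): 2 ones → 1
Block 7 (111): 3 ones → 1
Block 8 (111): 3 ones → 1
Block 9 (101): 2 ones → 1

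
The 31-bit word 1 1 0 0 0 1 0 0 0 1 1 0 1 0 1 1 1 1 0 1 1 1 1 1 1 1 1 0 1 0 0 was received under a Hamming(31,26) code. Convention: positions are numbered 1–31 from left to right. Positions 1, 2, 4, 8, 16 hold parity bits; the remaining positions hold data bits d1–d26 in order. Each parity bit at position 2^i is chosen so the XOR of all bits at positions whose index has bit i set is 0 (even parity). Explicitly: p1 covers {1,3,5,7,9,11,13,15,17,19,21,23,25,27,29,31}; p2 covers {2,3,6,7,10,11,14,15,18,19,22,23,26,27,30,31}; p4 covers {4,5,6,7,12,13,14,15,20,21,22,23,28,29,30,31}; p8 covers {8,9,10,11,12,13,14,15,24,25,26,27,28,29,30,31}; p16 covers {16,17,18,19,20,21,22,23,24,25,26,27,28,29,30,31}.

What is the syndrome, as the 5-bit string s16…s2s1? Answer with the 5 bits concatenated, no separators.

01000

s1 (pos 1,3,5,7,9,11,13,15,17,19,21,23,25,27,29,31): 1⊕0⊕0⊕0⊕0⊕1⊕1⊕1⊕1⊕0⊕1⊕1⊕1⊕1⊕1⊕0 = 0
s2 (pos 2,3,6,7,10,11,14,15,18,19,22,23,26,27,30,31): 1⊕0⊕1⊕0⊕1⊕1⊕0⊕1⊕1⊕0⊕1⊕1⊕1⊕1⊕0⊕0 = 0
s4 (pos 4,5,6,7,12,13,14,15,20,21,22,23,28,29,30,31): 0⊕0⊕1⊕0⊕0⊕1⊕0⊕1⊕1⊕1⊕1⊕1⊕0⊕1⊕0⊕0 = 0
s8 (pos 8,9,10,11,12,13,14,15,24,25,26,27,28,29,30,31): 0⊕0⊕1⊕1⊕0⊕1⊕0⊕1⊕1⊕1⊕1⊕1⊕0⊕1⊕0⊕0 = 1
s16 (pos 16,17,18,19,20,21,22,23,24,25,26,27,28,29,30,31): 1⊕1⊕1⊕0⊕1⊕1⊕1⊕1⊕1⊕1⊕1⊕1⊕0⊕1⊕0⊕0 = 0
Syndrome s16…s1 = 01000 → error at position 8.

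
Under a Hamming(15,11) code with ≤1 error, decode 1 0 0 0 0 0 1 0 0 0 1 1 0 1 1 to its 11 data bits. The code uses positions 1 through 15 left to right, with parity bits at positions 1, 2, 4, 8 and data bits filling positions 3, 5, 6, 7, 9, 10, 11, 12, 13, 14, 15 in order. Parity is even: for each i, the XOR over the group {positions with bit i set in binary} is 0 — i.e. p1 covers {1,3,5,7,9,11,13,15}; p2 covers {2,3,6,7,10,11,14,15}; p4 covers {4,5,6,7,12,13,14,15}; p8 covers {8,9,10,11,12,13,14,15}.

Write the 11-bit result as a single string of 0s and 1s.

s1 (pos 1,3,5,7,9,11,13,15): 1⊕0⊕0⊕1⊕0⊕1⊕0⊕1 = 0
s2 (pos 2,3,6,7,10,11,14,15): 0⊕0⊕0⊕1⊕0⊕1⊕1⊕1 = 0
s4 (pos 4,5,6,7,12,13,14,15): 0⊕0⊕0⊕1⊕1⊕0⊕1⊕1 = 0
s8 (pos 8,9,10,11,12,13,14,15): 0⊕0⊕0⊕1⊕1⊕0⊕1⊕1 = 0
Syndrome s8…s1 = 0000 → no error.
Read data bits from positions 3,5,6,7,9,10,11,12,13,14,15: 00010011011

00010011011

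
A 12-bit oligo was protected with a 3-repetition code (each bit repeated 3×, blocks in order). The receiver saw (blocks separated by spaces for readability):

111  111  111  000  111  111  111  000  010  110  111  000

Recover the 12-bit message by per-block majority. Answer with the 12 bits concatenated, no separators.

111011100110

Block 1 (111): 3 ones → 1
Block 2 (111): 3 ones → 1
Block 3 (111): 3 ones → 1
Block 4 (000): 0 ones → 0
Block 5 (111): 3 ones → 1
Block 6 (111): 3 ones → 1
Block 7 (111): 3 ones → 1
Block 8 (000): 0 ones → 0
Block 9 (010): 1 one → 0
Block 10 (110): 2 ones → 1
Block 11 (111): 3 ones → 1
Block 12 (000): 0 ones → 0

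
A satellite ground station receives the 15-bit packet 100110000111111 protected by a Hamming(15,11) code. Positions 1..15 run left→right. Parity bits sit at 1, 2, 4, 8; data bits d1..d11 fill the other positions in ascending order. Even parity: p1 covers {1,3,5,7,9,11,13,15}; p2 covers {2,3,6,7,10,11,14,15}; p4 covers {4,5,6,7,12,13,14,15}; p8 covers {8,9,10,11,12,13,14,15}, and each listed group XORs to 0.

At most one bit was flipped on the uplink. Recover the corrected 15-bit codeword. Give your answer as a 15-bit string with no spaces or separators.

000110000111111

s1 (pos 1,3,5,7,9,11,13,15): 1⊕0⊕1⊕0⊕0⊕1⊕1⊕1 = 1
s2 (pos 2,3,6,7,10,11,14,15): 0⊕0⊕0⊕0⊕1⊕1⊕1⊕1 = 0
s4 (pos 4,5,6,7,12,13,14,15): 1⊕1⊕0⊕0⊕1⊕1⊕1⊕1 = 0
s8 (pos 8,9,10,11,12,13,14,15): 0⊕0⊕1⊕1⊕1⊕1⊕1⊕1 = 0
Syndrome s8…s1 = 0001 → error at position 1.
Flip position 1: 100110000111111 → 000110000111111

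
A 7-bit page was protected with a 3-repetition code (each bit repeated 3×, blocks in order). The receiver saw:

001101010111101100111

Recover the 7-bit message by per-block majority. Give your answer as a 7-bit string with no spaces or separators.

0101101

Block 1 (001): 1 one → 0
Block 2 (101): 2 ones → 1
Block 3 (010): 1 one → 0
Block 4 (111): 3 ones → 1
Block 5 (101): 2 ones → 1
Block 6 (100): 1 one → 0
Block 7 (111): 3 ones → 1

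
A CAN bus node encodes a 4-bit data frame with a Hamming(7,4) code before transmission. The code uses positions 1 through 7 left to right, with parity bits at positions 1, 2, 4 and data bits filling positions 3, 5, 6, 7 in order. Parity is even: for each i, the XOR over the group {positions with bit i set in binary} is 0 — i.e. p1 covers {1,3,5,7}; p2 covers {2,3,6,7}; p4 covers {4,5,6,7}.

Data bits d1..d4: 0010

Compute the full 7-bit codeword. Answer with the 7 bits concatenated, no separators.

0101010

Place data at non-parity positions: p1 p2 0 p4 0 1 0
p1 (pos 1,3,5,7): XOR of data positions = 0⊕0⊕0 = 0
p2 (pos 2,3,6,7): XOR of data positions = 0⊕1⊕0 = 1
p4 (pos 4,5,6,7): XOR of data positions = 0⊕1⊕0 = 1
Codeword: 0101010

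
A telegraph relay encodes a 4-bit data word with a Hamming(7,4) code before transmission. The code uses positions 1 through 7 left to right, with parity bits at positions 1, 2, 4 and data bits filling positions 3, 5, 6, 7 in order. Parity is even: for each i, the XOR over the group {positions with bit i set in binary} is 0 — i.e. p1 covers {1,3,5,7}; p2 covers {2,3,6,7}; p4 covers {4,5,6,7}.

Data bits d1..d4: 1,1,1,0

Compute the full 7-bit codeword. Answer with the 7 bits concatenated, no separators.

0010110

Place data at non-parity positions: p1 p2 1 p4 1 1 0
p1 (pos 1,3,5,7): XOR of data positions = 1⊕1⊕0 = 0
p2 (pos 2,3,6,7): XOR of data positions = 1⊕1⊕0 = 0
p4 (pos 4,5,6,7): XOR of data positions = 1⊕1⊕0 = 0
Codeword: 0010110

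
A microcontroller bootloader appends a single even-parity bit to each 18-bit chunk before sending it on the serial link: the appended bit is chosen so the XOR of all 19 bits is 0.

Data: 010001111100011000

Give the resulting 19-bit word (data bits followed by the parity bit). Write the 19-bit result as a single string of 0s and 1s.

0100011111000110000

XOR of the 18 data bits: 0⊕1⊕0⊕0⊕0⊕1⊕1⊕1⊕1⊕1⊕0⊕0⊕0⊕1⊕1⊕0⊕0⊕0 = 0
Parity bit = 0 (so all 19 bits XOR to 0).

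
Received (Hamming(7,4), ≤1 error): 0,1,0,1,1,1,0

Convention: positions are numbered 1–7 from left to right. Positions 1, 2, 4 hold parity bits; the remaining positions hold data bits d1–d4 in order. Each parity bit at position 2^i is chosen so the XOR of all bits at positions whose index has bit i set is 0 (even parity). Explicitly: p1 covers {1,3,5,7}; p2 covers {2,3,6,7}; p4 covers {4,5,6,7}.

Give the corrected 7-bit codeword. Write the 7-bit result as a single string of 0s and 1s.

s1 (pos 1,3,5,7): 0⊕0⊕1⊕0 = 1
s2 (pos 2,3,6,7): 1⊕0⊕1⊕0 = 0
s4 (pos 4,5,6,7): 1⊕1⊕1⊕0 = 1
Syndrome s4…s1 = 101 → error at position 5.
Flip position 5: 0101110 → 0101010

0101010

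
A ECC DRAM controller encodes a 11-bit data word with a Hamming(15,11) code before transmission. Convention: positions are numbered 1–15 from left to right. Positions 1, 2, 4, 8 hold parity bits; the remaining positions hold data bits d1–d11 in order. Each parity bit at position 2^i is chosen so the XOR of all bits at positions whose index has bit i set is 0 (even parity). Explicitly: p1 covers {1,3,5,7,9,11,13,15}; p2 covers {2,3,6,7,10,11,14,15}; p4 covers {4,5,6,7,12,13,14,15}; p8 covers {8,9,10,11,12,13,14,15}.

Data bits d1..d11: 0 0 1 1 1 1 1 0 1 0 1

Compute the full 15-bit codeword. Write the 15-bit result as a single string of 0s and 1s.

110001111110101

Place data at non-parity positions: p1 p2 0 p4 0 1 1 p8 1 1 1 0 1 0 1
p1 (pos 1,3,5,7,9,11,13,15): XOR of data positions = 0⊕0⊕1⊕1⊕1⊕1⊕1 = 1
p2 (pos 2,3,6,7,10,11,14,15): XOR of data positions = 0⊕1⊕1⊕1⊕1⊕0⊕1 = 1
p4 (pos 4,5,6,7,12,13,14,15): XOR of data positions = 0⊕1⊕1⊕0⊕1⊕0⊕1 = 0
p8 (pos 8,9,10,11,12,13,14,15): XOR of data positions = 1⊕1⊕1⊕0⊕1⊕0⊕1 = 1
Codeword: 110001111110101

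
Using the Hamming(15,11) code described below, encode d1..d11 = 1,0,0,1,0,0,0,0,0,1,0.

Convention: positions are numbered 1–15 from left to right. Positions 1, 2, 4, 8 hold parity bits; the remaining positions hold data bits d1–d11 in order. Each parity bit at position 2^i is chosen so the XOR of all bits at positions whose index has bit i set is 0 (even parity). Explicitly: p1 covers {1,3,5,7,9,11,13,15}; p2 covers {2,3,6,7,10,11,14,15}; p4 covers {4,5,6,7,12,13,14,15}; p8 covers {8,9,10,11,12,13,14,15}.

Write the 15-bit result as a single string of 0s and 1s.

011000110000010

Place data at non-parity positions: p1 p2 1 p4 0 0 1 p8 0 0 0 0 0 1 0
p1 (pos 1,3,5,7,9,11,13,15): XOR of data positions = 1⊕0⊕1⊕0⊕0⊕0⊕0 = 0
p2 (pos 2,3,6,7,10,11,14,15): XOR of data positions = 1⊕0⊕1⊕0⊕0⊕1⊕0 = 1
p4 (pos 4,5,6,7,12,13,14,15): XOR of data positions = 0⊕0⊕1⊕0⊕0⊕1⊕0 = 0
p8 (pos 8,9,10,11,12,13,14,15): XOR of data positions = 0⊕0⊕0⊕0⊕0⊕1⊕0 = 1
Codeword: 011000110000010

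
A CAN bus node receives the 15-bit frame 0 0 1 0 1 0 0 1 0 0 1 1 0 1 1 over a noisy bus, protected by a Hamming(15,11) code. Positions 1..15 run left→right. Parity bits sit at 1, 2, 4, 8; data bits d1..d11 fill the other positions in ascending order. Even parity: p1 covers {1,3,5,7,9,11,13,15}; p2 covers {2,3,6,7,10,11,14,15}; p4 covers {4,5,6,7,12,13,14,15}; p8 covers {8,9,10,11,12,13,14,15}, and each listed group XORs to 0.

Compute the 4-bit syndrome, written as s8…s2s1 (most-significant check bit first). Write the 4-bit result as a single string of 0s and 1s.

s1 (pos 1,3,5,7,9,11,13,15): 0⊕1⊕1⊕0⊕0⊕1⊕0⊕1 = 0
s2 (pos 2,3,6,7,10,11,14,15): 0⊕1⊕0⊕0⊕0⊕1⊕1⊕1 = 0
s4 (pos 4,5,6,7,12,13,14,15): 0⊕1⊕0⊕0⊕1⊕0⊕1⊕1 = 0
s8 (pos 8,9,10,11,12,13,14,15): 1⊕0⊕0⊕1⊕1⊕0⊕1⊕1 = 1
Syndrome s8…s1 = 1000 → error at position 8.

1000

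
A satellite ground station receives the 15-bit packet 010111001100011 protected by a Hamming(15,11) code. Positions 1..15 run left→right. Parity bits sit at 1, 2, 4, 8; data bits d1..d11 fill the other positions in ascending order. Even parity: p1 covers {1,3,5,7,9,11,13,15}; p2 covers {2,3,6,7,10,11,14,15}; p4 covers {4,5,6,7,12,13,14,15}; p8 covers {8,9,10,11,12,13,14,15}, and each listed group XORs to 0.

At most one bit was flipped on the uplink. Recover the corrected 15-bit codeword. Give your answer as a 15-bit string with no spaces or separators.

s1 (pos 1,3,5,7,9,11,13,15): 0⊕0⊕1⊕0⊕1⊕0⊕0⊕1 = 1
s2 (pos 2,3,6,7,10,11,14,15): 1⊕0⊕1⊕0⊕1⊕0⊕1⊕1 = 1
s4 (pos 4,5,6,7,12,13,14,15): 1⊕1⊕1⊕0⊕0⊕0⊕1⊕1 = 1
s8 (pos 8,9,10,11,12,13,14,15): 0⊕1⊕1⊕0⊕0⊕0⊕1⊕1 = 0
Syndrome s8…s1 = 0111 → error at position 7.
Flip position 7: 010111001100011 → 010111101100011

010111101100011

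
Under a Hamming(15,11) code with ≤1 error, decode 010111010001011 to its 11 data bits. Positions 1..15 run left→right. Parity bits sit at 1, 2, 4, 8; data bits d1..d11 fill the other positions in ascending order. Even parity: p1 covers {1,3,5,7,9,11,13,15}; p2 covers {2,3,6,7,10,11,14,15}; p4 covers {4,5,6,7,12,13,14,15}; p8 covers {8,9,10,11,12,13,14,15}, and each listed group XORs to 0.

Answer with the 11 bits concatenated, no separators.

s1 (pos 1,3,5,7,9,11,13,15): 0⊕0⊕1⊕0⊕0⊕0⊕0⊕1 = 0
s2 (pos 2,3,6,7,10,11,14,15): 1⊕0⊕1⊕0⊕0⊕0⊕1⊕1 = 0
s4 (pos 4,5,6,7,12,13,14,15): 1⊕1⊕1⊕0⊕1⊕0⊕1⊕1 = 0
s8 (pos 8,9,10,11,12,13,14,15): 1⊕0⊕0⊕0⊕1⊕0⊕1⊕1 = 0
Syndrome s8…s1 = 0000 → no error.
Read data bits from positions 3,5,6,7,9,10,11,12,13,14,15: 01100001011

01100001011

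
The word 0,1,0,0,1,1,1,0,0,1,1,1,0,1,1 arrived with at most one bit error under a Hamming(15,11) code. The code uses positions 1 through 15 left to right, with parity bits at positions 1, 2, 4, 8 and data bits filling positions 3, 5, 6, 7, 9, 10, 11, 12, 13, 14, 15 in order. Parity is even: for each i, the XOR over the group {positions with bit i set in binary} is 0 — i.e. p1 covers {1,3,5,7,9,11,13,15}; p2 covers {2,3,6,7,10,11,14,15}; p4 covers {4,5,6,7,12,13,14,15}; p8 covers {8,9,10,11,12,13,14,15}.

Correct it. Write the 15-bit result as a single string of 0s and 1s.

010011100011011

s1 (pos 1,3,5,7,9,11,13,15): 0⊕0⊕1⊕1⊕0⊕1⊕0⊕1 = 0
s2 (pos 2,3,6,7,10,11,14,15): 1⊕0⊕1⊕1⊕1⊕1⊕1⊕1 = 1
s4 (pos 4,5,6,7,12,13,14,15): 0⊕1⊕1⊕1⊕1⊕0⊕1⊕1 = 0
s8 (pos 8,9,10,11,12,13,14,15): 0⊕0⊕1⊕1⊕1⊕0⊕1⊕1 = 1
Syndrome s8…s1 = 1010 → error at position 10.
Flip position 10: 010011100111011 → 010011100011011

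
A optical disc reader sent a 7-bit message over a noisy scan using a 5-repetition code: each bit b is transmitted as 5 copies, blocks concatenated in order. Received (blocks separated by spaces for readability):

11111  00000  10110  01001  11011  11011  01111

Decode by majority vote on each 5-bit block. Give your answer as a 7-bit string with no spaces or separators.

1010111

Block 1 (11111): 5 ones → 1
Block 2 (00000): 0 ones → 0
Block 3 (10110): 3 ones → 1
Block 4 (01001): 2 ones → 0
Block 5 (11011): 4 ones → 1
Block 6 (11011): 4 ones → 1
Block 7 (01111): 4 ones → 1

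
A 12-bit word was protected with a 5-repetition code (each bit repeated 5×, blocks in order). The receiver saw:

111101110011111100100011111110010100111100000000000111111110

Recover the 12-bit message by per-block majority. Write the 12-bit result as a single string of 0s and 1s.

111011010011

Block 1 (11110): 4 ones → 1
Block 2 (11100): 3 ones → 1
Block 3 (11111): 5 ones → 1
Block 4 (10010): 2 ones → 0
Block 5 (00111): 3 ones → 1
Block 6 (11110): 4 ones → 1
Block 7 (01010): 2 ones → 0
Block 8 (01111): 4 ones → 1
Block 9 (00000): 0 ones → 0
Block 10 (00000): 0 ones → 0
Block 11 (01111): 4 ones → 1
Block 12 (11110): 4 ones → 1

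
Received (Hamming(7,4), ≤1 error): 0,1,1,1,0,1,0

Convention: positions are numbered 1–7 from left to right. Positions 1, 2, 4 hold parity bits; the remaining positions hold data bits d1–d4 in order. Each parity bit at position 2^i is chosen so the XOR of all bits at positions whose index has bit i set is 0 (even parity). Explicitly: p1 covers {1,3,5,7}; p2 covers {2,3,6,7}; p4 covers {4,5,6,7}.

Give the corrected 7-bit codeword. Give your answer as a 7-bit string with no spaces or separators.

0101010

s1 (pos 1,3,5,7): 0⊕1⊕0⊕0 = 1
s2 (pos 2,3,6,7): 1⊕1⊕1⊕0 = 1
s4 (pos 4,5,6,7): 1⊕0⊕1⊕0 = 0
Syndrome s4…s1 = 011 → error at position 3.
Flip position 3: 0111010 → 0101010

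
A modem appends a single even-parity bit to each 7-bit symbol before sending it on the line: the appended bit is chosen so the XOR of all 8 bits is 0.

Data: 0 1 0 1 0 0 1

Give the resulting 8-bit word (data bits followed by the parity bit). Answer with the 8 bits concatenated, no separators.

XOR of the 7 data bits: 0⊕1⊕0⊕1⊕0⊕0⊕1 = 1
Parity bit = 1 (so all 8 bits XOR to 0).

01010011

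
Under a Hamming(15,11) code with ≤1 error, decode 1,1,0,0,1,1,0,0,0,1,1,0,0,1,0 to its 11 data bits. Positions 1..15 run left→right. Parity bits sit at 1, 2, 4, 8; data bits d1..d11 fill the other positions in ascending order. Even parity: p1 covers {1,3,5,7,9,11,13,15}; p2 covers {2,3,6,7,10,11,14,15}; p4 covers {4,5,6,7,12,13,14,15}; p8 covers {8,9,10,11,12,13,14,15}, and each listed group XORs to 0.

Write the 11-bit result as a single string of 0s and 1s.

01100110011

s1 (pos 1,3,5,7,9,11,13,15): 1⊕0⊕1⊕0⊕0⊕1⊕0⊕0 = 1
s2 (pos 2,3,6,7,10,11,14,15): 1⊕0⊕1⊕0⊕1⊕1⊕1⊕0 = 1
s4 (pos 4,5,6,7,12,13,14,15): 0⊕1⊕1⊕0⊕0⊕0⊕1⊕0 = 1
s8 (pos 8,9,10,11,12,13,14,15): 0⊕0⊕1⊕1⊕0⊕0⊕1⊕0 = 1
Syndrome s8…s1 = 1111 → error at position 15.
Flip position 15: 110011000110010 → 110011000110011
Read data bits from positions 3,5,6,7,9,10,11,12,13,14,15: 01100110011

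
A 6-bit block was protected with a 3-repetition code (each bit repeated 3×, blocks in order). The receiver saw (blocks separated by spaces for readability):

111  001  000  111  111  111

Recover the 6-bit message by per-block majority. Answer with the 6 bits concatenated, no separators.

Block 1 (111): 3 ones → 1
Block 2 (001): 1 one → 0
Block 3 (000): 0 ones → 0
Block 4 (111): 3 ones → 1
Block 5 (111): 3 ones → 1
Block 6 (111): 3 ones → 1

100111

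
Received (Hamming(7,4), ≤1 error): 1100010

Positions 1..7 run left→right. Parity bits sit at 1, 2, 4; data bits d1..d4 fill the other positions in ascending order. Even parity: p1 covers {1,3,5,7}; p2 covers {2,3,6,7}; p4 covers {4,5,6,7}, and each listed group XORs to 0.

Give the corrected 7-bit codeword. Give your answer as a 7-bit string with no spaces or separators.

1100110

s1 (pos 1,3,5,7): 1⊕0⊕0⊕0 = 1
s2 (pos 2,3,6,7): 1⊕0⊕1⊕0 = 0
s4 (pos 4,5,6,7): 0⊕0⊕1⊕0 = 1
Syndrome s4…s1 = 101 → error at position 5.
Flip position 5: 1100010 → 1100110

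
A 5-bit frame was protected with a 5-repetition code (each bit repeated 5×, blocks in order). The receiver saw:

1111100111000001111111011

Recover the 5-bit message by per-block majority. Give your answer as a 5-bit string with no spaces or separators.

Block 1 (11111): 5 ones → 1
Block 2 (00111): 3 ones → 1
Block 3 (00000): 0 ones → 0
Block 4 (11111): 5 ones → 1
Block 5 (11011): 4 ones → 1

11011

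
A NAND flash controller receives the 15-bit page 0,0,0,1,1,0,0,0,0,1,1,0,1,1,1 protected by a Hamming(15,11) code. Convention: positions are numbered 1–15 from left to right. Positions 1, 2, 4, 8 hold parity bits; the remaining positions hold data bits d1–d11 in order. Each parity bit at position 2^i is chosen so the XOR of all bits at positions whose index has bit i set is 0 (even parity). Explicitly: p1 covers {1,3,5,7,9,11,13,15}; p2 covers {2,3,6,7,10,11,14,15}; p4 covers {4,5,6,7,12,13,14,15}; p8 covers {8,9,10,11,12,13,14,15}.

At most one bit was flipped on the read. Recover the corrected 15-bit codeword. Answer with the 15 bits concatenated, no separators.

s1 (pos 1,3,5,7,9,11,13,15): 0⊕0⊕1⊕0⊕0⊕1⊕1⊕1 = 0
s2 (pos 2,3,6,7,10,11,14,15): 0⊕0⊕0⊕0⊕1⊕1⊕1⊕1 = 0
s4 (pos 4,5,6,7,12,13,14,15): 1⊕1⊕0⊕0⊕0⊕1⊕1⊕1 = 1
s8 (pos 8,9,10,11,12,13,14,15): 0⊕0⊕1⊕1⊕0⊕1⊕1⊕1 = 1
Syndrome s8…s1 = 1100 → error at position 12.
Flip position 12: 000110000110111 → 000110000111111

000110000111111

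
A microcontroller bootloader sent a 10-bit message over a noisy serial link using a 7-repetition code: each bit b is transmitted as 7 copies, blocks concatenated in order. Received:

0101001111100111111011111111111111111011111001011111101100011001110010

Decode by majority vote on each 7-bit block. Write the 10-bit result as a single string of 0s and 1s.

0111111101

Block 1 (0101001): 3 ones → 0
Block 2 (1111001): 5 ones → 1
Block 3 (1111101): 6 ones → 1
Block 4 (1111111): 7 ones → 1
Block 5 (1111111): 7 ones → 1
Block 6 (1101111): 6 ones → 1
Block 7 (1001011): 4 ones → 1
Block 8 (1111011): 6 ones → 1
Block 9 (0001100): 2 ones → 0
Block 10 (1110010): 4 ones → 1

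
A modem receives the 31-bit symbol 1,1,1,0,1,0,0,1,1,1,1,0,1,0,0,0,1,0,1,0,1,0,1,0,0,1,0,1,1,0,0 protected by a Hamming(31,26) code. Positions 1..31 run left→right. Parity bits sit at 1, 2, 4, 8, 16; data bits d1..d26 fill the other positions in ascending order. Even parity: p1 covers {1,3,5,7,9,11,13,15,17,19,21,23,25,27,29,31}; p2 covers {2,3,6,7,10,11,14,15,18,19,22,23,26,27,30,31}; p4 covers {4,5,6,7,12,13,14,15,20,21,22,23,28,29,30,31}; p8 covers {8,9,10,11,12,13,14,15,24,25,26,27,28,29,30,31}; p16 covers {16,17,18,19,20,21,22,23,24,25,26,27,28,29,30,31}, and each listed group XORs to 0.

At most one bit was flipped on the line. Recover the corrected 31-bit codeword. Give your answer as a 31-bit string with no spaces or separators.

1110100111101000100010100101100

s1 (pos 1,3,5,7,9,11,13,15,17,19,21,23,25,27,29,31): 1⊕1⊕1⊕0⊕1⊕1⊕1⊕0⊕1⊕1⊕1⊕1⊕0⊕0⊕1⊕0 = 1
s2 (pos 2,3,6,7,10,11,14,15,18,19,22,23,26,27,30,31): 1⊕1⊕0⊕0⊕1⊕1⊕0⊕0⊕0⊕1⊕0⊕1⊕1⊕0⊕0⊕0 = 1
s4 (pos 4,5,6,7,12,13,14,15,20,21,22,23,28,29,30,31): 0⊕1⊕0⊕0⊕0⊕1⊕0⊕0⊕0⊕1⊕0⊕1⊕1⊕1⊕0⊕0 = 0
s8 (pos 8,9,10,11,12,13,14,15,24,25,26,27,28,29,30,31): 1⊕1⊕1⊕1⊕0⊕1⊕0⊕0⊕0⊕0⊕1⊕0⊕1⊕1⊕0⊕0 = 0
s16 (pos 16,17,18,19,20,21,22,23,24,25,26,27,28,29,30,31): 0⊕1⊕0⊕1⊕0⊕1⊕0⊕1⊕0⊕0⊕1⊕0⊕1⊕1⊕0⊕0 = 1
Syndrome s16…s1 = 10011 → error at position 19.
Flip position 19: 1110100111101000101010100101100 → 1110100111101000100010100101100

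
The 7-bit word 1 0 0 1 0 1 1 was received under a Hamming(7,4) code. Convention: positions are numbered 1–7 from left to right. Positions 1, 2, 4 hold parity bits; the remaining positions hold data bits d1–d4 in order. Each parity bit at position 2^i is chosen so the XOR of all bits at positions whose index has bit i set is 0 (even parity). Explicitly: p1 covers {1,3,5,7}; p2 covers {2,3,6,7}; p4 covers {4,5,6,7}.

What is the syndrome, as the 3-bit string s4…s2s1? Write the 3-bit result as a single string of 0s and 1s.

s1 (pos 1,3,5,7): 1⊕0⊕0⊕1 = 0
s2 (pos 2,3,6,7): 0⊕0⊕1⊕1 = 0
s4 (pos 4,5,6,7): 1⊕0⊕1⊕1 = 1
Syndrome s4…s1 = 100 → error at position 4.

100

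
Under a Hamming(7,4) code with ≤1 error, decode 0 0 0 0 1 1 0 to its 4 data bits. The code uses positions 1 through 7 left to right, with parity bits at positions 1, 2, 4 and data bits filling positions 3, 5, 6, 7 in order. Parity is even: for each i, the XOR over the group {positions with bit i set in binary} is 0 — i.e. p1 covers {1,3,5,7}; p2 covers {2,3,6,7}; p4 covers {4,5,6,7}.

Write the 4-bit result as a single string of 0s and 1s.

s1 (pos 1,3,5,7): 0⊕0⊕1⊕0 = 1
s2 (pos 2,3,6,7): 0⊕0⊕1⊕0 = 1
s4 (pos 4,5,6,7): 0⊕1⊕1⊕0 = 0
Syndrome s4…s1 = 011 → error at position 3.
Flip position 3: 0000110 → 0010110
Read data bits from positions 3,5,6,7: 1110

1110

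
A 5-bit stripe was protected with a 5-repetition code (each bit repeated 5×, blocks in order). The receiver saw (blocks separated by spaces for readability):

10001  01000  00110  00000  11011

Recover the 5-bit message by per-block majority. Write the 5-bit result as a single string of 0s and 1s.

Block 1 (10001): 2 ones → 0
Block 2 (01000): 1 one → 0
Block 3 (00110): 2 ones → 0
Block 4 (00000): 0 ones → 0
Block 5 (11011): 4 ones → 1

00001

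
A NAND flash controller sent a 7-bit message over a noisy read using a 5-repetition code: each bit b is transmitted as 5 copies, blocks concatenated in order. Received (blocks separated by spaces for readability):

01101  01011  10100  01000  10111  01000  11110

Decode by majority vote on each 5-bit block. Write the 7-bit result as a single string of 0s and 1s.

1100101

Block 1 (01101): 3 ones → 1
Block 2 (01011): 3 ones → 1
Block 3 (10100): 2 ones → 0
Block 4 (01000): 1 one → 0
Block 5 (10111): 4 ones → 1
Block 6 (01000): 1 one → 0
Block 7 (11110): 4 ones → 1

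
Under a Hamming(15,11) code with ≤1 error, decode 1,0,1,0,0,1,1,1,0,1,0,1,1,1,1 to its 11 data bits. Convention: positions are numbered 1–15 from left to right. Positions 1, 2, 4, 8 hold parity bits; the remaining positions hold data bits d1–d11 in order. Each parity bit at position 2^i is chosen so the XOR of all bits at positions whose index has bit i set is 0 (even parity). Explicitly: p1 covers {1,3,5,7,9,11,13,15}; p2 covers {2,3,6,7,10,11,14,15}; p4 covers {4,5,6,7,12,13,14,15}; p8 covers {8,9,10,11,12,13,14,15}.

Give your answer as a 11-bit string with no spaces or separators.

10110101111

s1 (pos 1,3,5,7,9,11,13,15): 1⊕1⊕0⊕1⊕0⊕0⊕1⊕1 = 1
s2 (pos 2,3,6,7,10,11,14,15): 0⊕1⊕1⊕1⊕1⊕0⊕1⊕1 = 0
s4 (pos 4,5,6,7,12,13,14,15): 0⊕0⊕1⊕1⊕1⊕1⊕1⊕1 = 0
s8 (pos 8,9,10,11,12,13,14,15): 1⊕0⊕1⊕0⊕1⊕1⊕1⊕1 = 0
Syndrome s8…s1 = 0001 → error at position 1.
Flip position 1: 101001110101111 → 001001110101111
Read data bits from positions 3,5,6,7,9,10,11,12,13,14,15: 10110101111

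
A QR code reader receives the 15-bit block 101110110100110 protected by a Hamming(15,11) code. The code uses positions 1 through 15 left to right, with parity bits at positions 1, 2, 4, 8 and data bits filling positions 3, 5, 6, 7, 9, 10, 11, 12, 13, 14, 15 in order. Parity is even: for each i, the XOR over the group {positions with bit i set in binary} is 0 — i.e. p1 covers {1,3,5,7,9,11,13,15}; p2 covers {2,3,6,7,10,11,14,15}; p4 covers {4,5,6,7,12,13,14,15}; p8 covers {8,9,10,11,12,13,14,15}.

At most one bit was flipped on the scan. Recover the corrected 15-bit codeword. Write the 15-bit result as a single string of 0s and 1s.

s1 (pos 1,3,5,7,9,11,13,15): 1⊕1⊕1⊕1⊕0⊕0⊕1⊕0 = 1
s2 (pos 2,3,6,7,10,11,14,15): 0⊕1⊕0⊕1⊕1⊕0⊕1⊕0 = 0
s4 (pos 4,5,6,7,12,13,14,15): 1⊕1⊕0⊕1⊕0⊕1⊕1⊕0 = 1
s8 (pos 8,9,10,11,12,13,14,15): 1⊕0⊕1⊕0⊕0⊕1⊕1⊕0 = 0
Syndrome s8…s1 = 0101 → error at position 5.
Flip position 5: 101110110100110 → 101100110100110

101100110100110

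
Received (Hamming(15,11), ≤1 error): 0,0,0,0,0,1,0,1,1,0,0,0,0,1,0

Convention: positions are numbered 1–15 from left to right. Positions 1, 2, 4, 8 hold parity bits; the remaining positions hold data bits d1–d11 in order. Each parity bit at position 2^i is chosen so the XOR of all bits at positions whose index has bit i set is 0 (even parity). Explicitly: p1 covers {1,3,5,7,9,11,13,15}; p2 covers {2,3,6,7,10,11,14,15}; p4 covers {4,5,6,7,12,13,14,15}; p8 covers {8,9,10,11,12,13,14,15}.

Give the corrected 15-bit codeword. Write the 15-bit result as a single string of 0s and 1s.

000001010000010

s1 (pos 1,3,5,7,9,11,13,15): 0⊕0⊕0⊕0⊕1⊕0⊕0⊕0 = 1
s2 (pos 2,3,6,7,10,11,14,15): 0⊕0⊕1⊕0⊕0⊕0⊕1⊕0 = 0
s4 (pos 4,5,6,7,12,13,14,15): 0⊕0⊕1⊕0⊕0⊕0⊕1⊕0 = 0
s8 (pos 8,9,10,11,12,13,14,15): 1⊕1⊕0⊕0⊕0⊕0⊕1⊕0 = 1
Syndrome s8…s1 = 1001 → error at position 9.
Flip position 9: 000001011000010 → 000001010000010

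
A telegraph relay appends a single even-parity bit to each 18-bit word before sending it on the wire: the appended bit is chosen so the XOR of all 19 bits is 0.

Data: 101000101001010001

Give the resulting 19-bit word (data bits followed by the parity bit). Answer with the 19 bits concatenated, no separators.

XOR of the 18 data bits: 1⊕0⊕1⊕0⊕0⊕0⊕1⊕0⊕1⊕0⊕0⊕1⊕0⊕1⊕0⊕0⊕0⊕1 = 1
Parity bit = 1 (so all 19 bits XOR to 0).

1010001010010100011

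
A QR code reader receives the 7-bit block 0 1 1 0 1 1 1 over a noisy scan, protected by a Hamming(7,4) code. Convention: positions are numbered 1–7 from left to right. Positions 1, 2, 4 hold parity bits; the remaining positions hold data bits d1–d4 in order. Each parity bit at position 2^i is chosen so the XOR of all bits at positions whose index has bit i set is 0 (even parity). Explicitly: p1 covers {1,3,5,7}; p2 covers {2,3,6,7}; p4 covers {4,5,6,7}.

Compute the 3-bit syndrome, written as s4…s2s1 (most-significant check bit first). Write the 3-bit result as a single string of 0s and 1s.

s1 (pos 1,3,5,7): 0⊕1⊕1⊕1 = 1
s2 (pos 2,3,6,7): 1⊕1⊕1⊕1 = 0
s4 (pos 4,5,6,7): 0⊕1⊕1⊕1 = 1
Syndrome s4…s1 = 101 → error at position 5.

101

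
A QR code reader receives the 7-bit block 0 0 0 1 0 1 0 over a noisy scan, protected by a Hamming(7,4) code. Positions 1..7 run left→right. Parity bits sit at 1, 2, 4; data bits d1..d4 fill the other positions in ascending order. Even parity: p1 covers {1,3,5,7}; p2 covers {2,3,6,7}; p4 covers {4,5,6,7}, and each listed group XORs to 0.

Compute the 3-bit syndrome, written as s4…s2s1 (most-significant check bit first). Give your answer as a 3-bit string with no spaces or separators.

s1 (pos 1,3,5,7): 0⊕0⊕0⊕0 = 0
s2 (pos 2,3,6,7): 0⊕0⊕1⊕0 = 1
s4 (pos 4,5,6,7): 1⊕0⊕1⊕0 = 0
Syndrome s4…s1 = 010 → error at position 2.

010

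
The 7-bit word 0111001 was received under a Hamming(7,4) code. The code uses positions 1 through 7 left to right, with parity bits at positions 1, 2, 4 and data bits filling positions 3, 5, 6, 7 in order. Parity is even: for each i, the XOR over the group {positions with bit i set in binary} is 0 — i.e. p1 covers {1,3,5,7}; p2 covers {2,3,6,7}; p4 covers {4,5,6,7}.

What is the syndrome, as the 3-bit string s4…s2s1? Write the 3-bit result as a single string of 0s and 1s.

s1 (pos 1,3,5,7): 0⊕1⊕0⊕1 = 0
s2 (pos 2,3,6,7): 1⊕1⊕0⊕1 = 1
s4 (pos 4,5,6,7): 1⊕0⊕0⊕1 = 0
Syndrome s4…s1 = 010 → error at position 2.

010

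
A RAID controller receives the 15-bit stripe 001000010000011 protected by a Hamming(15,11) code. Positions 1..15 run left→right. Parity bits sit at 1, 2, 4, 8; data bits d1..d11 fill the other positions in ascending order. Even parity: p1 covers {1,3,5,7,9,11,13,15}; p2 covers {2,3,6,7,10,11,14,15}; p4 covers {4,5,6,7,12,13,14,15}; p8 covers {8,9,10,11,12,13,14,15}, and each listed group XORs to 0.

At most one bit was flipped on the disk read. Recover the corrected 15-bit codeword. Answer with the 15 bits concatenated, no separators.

001000010100011

s1 (pos 1,3,5,7,9,11,13,15): 0⊕1⊕0⊕0⊕0⊕0⊕0⊕1 = 0
s2 (pos 2,3,6,7,10,11,14,15): 0⊕1⊕0⊕0⊕0⊕0⊕1⊕1 = 1
s4 (pos 4,5,6,7,12,13,14,15): 0⊕0⊕0⊕0⊕0⊕0⊕1⊕1 = 0
s8 (pos 8,9,10,11,12,13,14,15): 1⊕0⊕0⊕0⊕0⊕0⊕1⊕1 = 1
Syndrome s8…s1 = 1010 → error at position 10.
Flip position 10: 001000010000011 → 001000010100011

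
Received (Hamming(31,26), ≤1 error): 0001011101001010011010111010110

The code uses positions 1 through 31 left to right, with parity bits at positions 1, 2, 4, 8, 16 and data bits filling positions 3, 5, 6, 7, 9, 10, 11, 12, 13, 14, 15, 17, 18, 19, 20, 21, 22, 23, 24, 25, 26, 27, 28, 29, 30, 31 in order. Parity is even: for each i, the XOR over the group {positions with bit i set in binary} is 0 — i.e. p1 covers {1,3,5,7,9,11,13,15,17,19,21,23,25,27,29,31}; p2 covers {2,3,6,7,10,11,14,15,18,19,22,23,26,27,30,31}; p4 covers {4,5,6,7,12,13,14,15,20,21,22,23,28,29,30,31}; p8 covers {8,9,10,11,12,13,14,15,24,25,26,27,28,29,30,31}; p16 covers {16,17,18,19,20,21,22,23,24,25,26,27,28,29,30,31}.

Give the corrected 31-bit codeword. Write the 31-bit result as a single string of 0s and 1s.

s1 (pos 1,3,5,7,9,11,13,15,17,19,21,23,25,27,29,31): 0⊕0⊕0⊕1⊕0⊕0⊕1⊕1⊕0⊕1⊕1⊕1⊕1⊕1⊕1⊕0 = 1
s2 (pos 2,3,6,7,10,11,14,15,18,19,22,23,26,27,30,31): 0⊕0⊕1⊕1⊕1⊕0⊕0⊕1⊕1⊕1⊕0⊕1⊕0⊕1⊕1⊕0 = 1
s4 (pos 4,5,6,7,12,13,14,15,20,21,22,23,28,29,30,31): 1⊕0⊕1⊕1⊕0⊕1⊕0⊕1⊕0⊕1⊕0⊕1⊕0⊕1⊕1⊕0 = 1
s8 (pos 8,9,10,11,12,13,14,15,24,25,26,27,28,29,30,31): 1⊕0⊕1⊕0⊕0⊕1⊕0⊕1⊕1⊕1⊕0⊕1⊕0⊕1⊕1⊕0 = 1
s16 (pos 16,17,18,19,20,21,22,23,24,25,26,27,28,29,30,31): 0⊕0⊕1⊕1⊕0⊕1⊕0⊕1⊕1⊕1⊕0⊕1⊕0⊕1⊕1⊕0 = 1
Syndrome s16…s1 = 11111 → error at position 31.
Flip position 31: 0001011101001010011010111010110 → 0001011101001010011010111010111

0001011101001010011010111010111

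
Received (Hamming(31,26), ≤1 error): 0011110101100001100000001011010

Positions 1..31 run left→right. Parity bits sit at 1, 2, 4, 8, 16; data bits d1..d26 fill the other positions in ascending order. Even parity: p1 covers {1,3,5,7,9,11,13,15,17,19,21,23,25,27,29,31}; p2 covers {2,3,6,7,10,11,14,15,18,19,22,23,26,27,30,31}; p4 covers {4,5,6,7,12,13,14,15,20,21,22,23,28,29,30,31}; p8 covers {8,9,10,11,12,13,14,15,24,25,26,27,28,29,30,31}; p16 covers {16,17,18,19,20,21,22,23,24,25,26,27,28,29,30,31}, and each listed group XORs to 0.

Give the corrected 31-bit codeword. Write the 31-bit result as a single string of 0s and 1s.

s1 (pos 1,3,5,7,9,11,13,15,17,19,21,23,25,27,29,31): 0⊕1⊕1⊕0⊕0⊕1⊕0⊕0⊕1⊕0⊕0⊕0⊕1⊕1⊕0⊕0 = 0
s2 (pos 2,3,6,7,10,11,14,15,18,19,22,23,26,27,30,31): 0⊕1⊕1⊕0⊕1⊕1⊕0⊕0⊕0⊕0⊕0⊕0⊕0⊕1⊕1⊕0 = 0
s4 (pos 4,5,6,7,12,13,14,15,20,21,22,23,28,29,30,31): 1⊕1⊕1⊕0⊕0⊕0⊕0⊕0⊕0⊕0⊕0⊕0⊕1⊕0⊕1⊕0 = 1
s8 (pos 8,9,10,11,12,13,14,15,24,25,26,27,28,29,30,31): 1⊕0⊕1⊕1⊕0⊕0⊕0⊕0⊕0⊕1⊕0⊕1⊕1⊕0⊕1⊕0 = 1
s16 (pos 16,17,18,19,20,21,22,23,24,25,26,27,28,29,30,31): 1⊕1⊕0⊕0⊕0⊕0⊕0⊕0⊕0⊕1⊕0⊕1⊕1⊕0⊕1⊕0 = 0
Syndrome s16…s1 = 01100 → error at position 12.
Flip position 12: 0011110101100001100000001011010 → 0011110101110001100000001011010

0011110101110001100000001011010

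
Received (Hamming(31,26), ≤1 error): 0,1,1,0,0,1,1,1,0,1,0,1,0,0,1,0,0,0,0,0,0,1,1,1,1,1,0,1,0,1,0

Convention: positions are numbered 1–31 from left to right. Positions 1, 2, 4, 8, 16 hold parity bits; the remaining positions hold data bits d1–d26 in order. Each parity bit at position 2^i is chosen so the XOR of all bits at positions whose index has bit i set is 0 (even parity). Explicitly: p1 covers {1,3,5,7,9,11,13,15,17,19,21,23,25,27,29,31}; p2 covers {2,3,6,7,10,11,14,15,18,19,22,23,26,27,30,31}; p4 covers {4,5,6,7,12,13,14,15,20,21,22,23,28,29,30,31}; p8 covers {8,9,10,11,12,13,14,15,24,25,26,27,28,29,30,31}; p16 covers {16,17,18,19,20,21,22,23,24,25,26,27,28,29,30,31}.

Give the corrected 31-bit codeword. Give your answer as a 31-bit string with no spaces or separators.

s1 (pos 1,3,5,7,9,11,13,15,17,19,21,23,25,27,29,31): 0⊕1⊕0⊕1⊕0⊕0⊕0⊕1⊕0⊕0⊕0⊕1⊕1⊕0⊕0⊕0 = 1
s2 (pos 2,3,6,7,10,11,14,15,18,19,22,23,26,27,30,31): 1⊕1⊕1⊕1⊕1⊕0⊕0⊕1⊕0⊕0⊕1⊕1⊕1⊕0⊕1⊕0 = 0
s4 (pos 4,5,6,7,12,13,14,15,20,21,22,23,28,29,30,31): 0⊕0⊕1⊕1⊕1⊕0⊕0⊕1⊕0⊕0⊕1⊕1⊕1⊕0⊕1⊕0 = 0
s8 (pos 8,9,10,11,12,13,14,15,24,25,26,27,28,29,30,31): 1⊕0⊕1⊕0⊕1⊕0⊕0⊕1⊕1⊕1⊕1⊕0⊕1⊕0⊕1⊕0 = 1
s16 (pos 16,17,18,19,20,21,22,23,24,25,26,27,28,29,30,31): 0⊕0⊕0⊕0⊕0⊕0⊕1⊕1⊕1⊕1⊕1⊕0⊕1⊕0⊕1⊕0 = 1
Syndrome s16…s1 = 11001 → error at position 25.
Flip position 25: 0110011101010010000001111101010 → 0110011101010010000001110101010

0110011101010010000001110101010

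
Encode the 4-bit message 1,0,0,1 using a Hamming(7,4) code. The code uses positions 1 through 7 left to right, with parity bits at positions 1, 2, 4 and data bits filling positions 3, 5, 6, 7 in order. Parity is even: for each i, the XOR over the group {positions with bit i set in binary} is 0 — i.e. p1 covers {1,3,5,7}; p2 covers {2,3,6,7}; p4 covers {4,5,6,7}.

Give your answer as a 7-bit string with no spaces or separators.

Place data at non-parity positions: p1 p2 1 p4 0 0 1
p1 (pos 1,3,5,7): XOR of data positions = 1⊕0⊕1 = 0
p2 (pos 2,3,6,7): XOR of data positions = 1⊕0⊕1 = 0
p4 (pos 4,5,6,7): XOR of data positions = 0⊕0⊕1 = 1
Codeword: 0011001

0011001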